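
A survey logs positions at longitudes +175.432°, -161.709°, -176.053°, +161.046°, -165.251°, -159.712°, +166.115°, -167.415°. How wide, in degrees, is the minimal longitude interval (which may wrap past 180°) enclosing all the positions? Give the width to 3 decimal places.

39.242°

Sort the longitudes: -176.053°, -167.415°, -165.251°, -161.709°, -159.712°, +161.046°, +166.115°, +175.432°.
Eastward gaps between consecutive values (wrapping around): 8.638°, 2.164°, 3.542°, 1.997°, 320.758°, 5.069°, 9.317°, 8.515°.
Largest gap = 320.758° ⇒ minimal covering band is its complement: 360° − 320.758° = 39.242°.
Band runs from +161.046° eastward to -159.712°, crossing the antimeridian.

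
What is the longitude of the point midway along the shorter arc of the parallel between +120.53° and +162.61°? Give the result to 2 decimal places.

Signed shortest Δλ from +120.53° to +162.61° is +42.08°.
Midpoint longitude = +120.53° + (+42.08°)/2 = +120.53° + 21.04° = +141.57°.

+141.57°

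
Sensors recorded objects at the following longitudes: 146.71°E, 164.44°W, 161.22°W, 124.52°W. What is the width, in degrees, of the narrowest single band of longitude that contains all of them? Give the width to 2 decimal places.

88.77°

Sort the longitudes: -164.44°, -161.22°, -124.52°, +146.71°.
Eastward gaps between consecutive values (wrapping around): 3.22°, 36.70°, 271.23°, 48.85°.
Largest gap = 271.23° ⇒ minimal covering band is its complement: 360° − 271.23° = 88.77°.
Band runs from +146.71° eastward to -124.52°, crossing the antimeridian.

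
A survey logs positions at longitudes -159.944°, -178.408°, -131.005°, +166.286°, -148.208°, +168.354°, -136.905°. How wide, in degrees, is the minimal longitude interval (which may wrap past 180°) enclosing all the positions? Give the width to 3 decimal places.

62.709°

Sort the longitudes: -178.408°, -159.944°, -148.208°, -136.905°, -131.005°, +166.286°, +168.354°.
Eastward gaps between consecutive values (wrapping around): 18.464°, 11.736°, 11.303°, 5.900°, 297.291°, 2.068°, 13.238°.
Largest gap = 297.291° ⇒ minimal covering band is its complement: 360° − 297.291° = 62.709°.
Band runs from +166.286° eastward to -131.005°, crossing the antimeridian.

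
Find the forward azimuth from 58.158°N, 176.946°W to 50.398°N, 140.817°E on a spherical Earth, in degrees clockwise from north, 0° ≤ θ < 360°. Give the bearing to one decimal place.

Δλ = 140.817 − -176.946 = 317.763°; wrapped into (−180°, 180°]: -42.237°.
θ = atan2( sin Δλ · cos φ₂ , cos φ₁ · sin φ₂ − sin φ₁ · cos φ₂ · cos Δλ )
  = atan2(-0.42849, 0.00557) = -89.255° → normalised to [0°, 360°): 270.745°.

270.7°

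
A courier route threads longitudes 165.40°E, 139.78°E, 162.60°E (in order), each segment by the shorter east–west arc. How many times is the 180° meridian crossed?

Leg 1: +165.40° → +139.78°, shortest Δλ = -25.62° (west) — does not cross 180°.
Leg 2: +139.78° → +162.60°, shortest Δλ = 22.82° (east) — does not cross 180°.
Total crossings: 0.

0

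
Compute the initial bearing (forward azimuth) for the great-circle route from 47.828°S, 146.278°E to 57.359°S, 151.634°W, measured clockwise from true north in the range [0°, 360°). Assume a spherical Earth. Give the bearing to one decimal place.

Δλ = -151.634 − 146.278 = -297.912°; wrapped into (−180°, 180°]: 62.088°.
θ = atan2( sin Δλ · cos φ₂ , cos φ₁ · sin φ₂ − sin φ₁ · cos φ₂ · cos Δλ )
  = atan2(0.47663, -0.37820) = 128.432° → normalised to [0°, 360°): 128.432°.

128.4°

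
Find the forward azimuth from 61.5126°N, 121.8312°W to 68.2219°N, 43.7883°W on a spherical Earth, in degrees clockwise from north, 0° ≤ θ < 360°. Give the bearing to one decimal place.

Δλ = -43.7883 − -121.8312 = 78.0429°.
θ = atan2( sin Δλ · cos φ₂ , cos φ₁ · sin φ₂ − sin φ₁ · cos φ₂ · cos Δλ )
  = atan2(0.36296, 0.37536) = 44.038° → normalised to [0°, 360°): 44.038°.

44.0°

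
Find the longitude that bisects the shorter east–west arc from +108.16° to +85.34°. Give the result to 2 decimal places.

+96.75°

Signed shortest Δλ from +108.16° to +85.34° is -22.82°.
Midpoint longitude = +108.16° + (-22.82°)/2 = +108.16° − 11.41° = +96.75°.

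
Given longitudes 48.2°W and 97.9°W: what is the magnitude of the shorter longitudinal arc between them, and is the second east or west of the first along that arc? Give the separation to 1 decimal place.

Raw difference: -97.9 − -48.2 = -49.7°.
Normalise into (−180°, 180°]: -49.7° stays -49.7°.
Negative ⇒ the second point lies to the west; separation 49.7°.

49.7° west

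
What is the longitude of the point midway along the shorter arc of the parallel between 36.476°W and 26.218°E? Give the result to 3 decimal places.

5.129°W

Signed shortest Δλ from -36.476° to +26.218° is +62.694°.
Midpoint longitude = -36.476° + (+62.694°)/2 = -36.476° + 31.347° = -5.129°.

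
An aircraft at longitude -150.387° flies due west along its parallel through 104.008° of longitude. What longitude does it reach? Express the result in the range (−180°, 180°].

+105.605°

Start at -150.387°; shift −104.008° → -254.395°.
-254.395° lies outside (−180°, 180°]; add 360° → +105.605°.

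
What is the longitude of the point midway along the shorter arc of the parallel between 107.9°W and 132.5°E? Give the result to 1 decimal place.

167.7°W

Signed shortest Δλ from -107.9° to +132.5° is -119.6°.
Midpoint longitude = -107.9° + (-119.6°)/2 = -107.9° − 59.8° = -167.7°.
(The naïve average (-107.9 + +132.5)/2 = 12.3° is on the wrong side of the globe.)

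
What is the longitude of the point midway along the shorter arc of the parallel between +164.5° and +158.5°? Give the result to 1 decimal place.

Signed shortest Δλ from +164.5° to +158.5° is -6.0°.
Midpoint longitude = +164.5° + (-6.0°)/2 = +164.5° − 3.0° = +161.5°.

+161.5°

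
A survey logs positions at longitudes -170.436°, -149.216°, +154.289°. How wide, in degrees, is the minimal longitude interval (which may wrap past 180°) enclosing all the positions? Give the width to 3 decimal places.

Sort the longitudes: -170.436°, -149.216°, +154.289°.
Eastward gaps between consecutive values (wrapping around): 21.220°, 303.505°, 35.275°.
Largest gap = 303.505° ⇒ minimal covering band is its complement: 360° − 303.505° = 56.495°.
Band runs from +154.289° eastward to -149.216°, crossing the antimeridian.

56.495°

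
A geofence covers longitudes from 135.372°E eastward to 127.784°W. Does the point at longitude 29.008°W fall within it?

No

Band width going east from +135.372° to -127.784°: ((-127.784 − 135.372) mod 360) = 96.844°.
Offset of -29.008° east of the west edge: ((-29.008 − 135.372) mod 360) = 195.620°.
195.620° > 96.844° ⇒ outside.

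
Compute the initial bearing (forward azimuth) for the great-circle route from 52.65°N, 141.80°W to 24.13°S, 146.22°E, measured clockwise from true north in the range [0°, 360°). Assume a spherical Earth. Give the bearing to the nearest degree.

Δλ = 146.22 − -141.80 = 288.02°; wrapped into (−180°, 180°]: -71.98°.
θ = atan2( sin Δλ · cos φ₂ , cos φ₁ · sin φ₂ − sin φ₁ · cos φ₂ · cos Δλ )
  = atan2(-0.86785, -0.47244) = -118.563° → normalised to [0°, 360°): 241.437°.

241°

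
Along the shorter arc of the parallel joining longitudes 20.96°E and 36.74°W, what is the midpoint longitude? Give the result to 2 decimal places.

Signed shortest Δλ from +20.96° to -36.74° is -57.70°.
Midpoint longitude = +20.96° + (-57.70°)/2 = +20.96° − 28.85° = -7.89°.

7.89°W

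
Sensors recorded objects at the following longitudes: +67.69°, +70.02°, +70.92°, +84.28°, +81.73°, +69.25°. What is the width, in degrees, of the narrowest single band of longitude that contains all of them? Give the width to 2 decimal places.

Sort the longitudes: +67.69°, +69.25°, +70.02°, +70.92°, +81.73°, +84.28°.
Eastward gaps between consecutive values (wrapping around): 1.56°, 0.77°, 0.90°, 10.81°, 2.55°, 343.41°.
Largest gap = 343.41° ⇒ minimal covering band is its complement: 360° − 343.41° = 16.59°.
Band runs from +67.69° eastward to +84.28°.

16.59°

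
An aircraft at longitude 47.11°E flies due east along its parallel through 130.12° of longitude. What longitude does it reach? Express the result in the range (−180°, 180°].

177.23°E

Start at +47.11°; shift +130.12° → +177.23°.
+177.23° already lies in (−180°, 180°].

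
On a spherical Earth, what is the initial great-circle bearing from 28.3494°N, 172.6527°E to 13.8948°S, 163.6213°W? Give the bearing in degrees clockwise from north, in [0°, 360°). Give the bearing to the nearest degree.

Δλ = -163.6213 − 172.6527 = -336.2740°; wrapped into (−180°, 180°]: 23.7260°.
θ = atan2( sin Δλ · cos φ₂ , cos φ₁ · sin φ₂ − sin φ₁ · cos φ₂ · cos Δλ )
  = atan2(0.39059, -0.63333) = 148.337° → normalised to [0°, 360°): 148.337°.

148°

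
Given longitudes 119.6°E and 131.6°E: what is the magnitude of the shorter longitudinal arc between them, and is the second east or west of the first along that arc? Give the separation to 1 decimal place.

12.0° east

Raw difference: 131.6 − 119.6 = 12.0°.
Normalise into (−180°, 180°]: 12.0° stays 12.0°.
Positive ⇒ the second point lies to the east; separation 12.0°.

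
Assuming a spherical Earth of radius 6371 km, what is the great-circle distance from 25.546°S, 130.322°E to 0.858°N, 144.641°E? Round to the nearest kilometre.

3315 km

Δλ = 144.641 − 130.322 = 14.319°.
Δφ = 0.858 − -25.546 = 26.404°.
a = sin²(Δφ/2) + cos φ₁ · cos φ₂ · sin²(Δλ/2) = 0.066173.
c = 2·atan2(√a, √(1−a)) = 0.52033 rad → d = 6371·c ≈ 3315.03 km.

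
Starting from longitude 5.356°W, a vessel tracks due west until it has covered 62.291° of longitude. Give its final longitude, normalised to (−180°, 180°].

Start at -5.356°; shift −62.291° → -67.647°.
-67.647° already lies in (−180°, 180°].

67.647°W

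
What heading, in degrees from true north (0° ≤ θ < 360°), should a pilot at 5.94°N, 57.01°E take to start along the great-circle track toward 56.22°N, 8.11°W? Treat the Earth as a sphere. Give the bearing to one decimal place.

Δλ = -8.11 − 57.01 = -65.12°.
θ = atan2( sin Δλ · cos φ₂ , cos φ₁ · sin φ₂ − sin φ₁ · cos φ₂ · cos Δλ )
  = atan2(-0.50440, 0.80251) = -32.151° → normalised to [0°, 360°): 327.849°.

327.8°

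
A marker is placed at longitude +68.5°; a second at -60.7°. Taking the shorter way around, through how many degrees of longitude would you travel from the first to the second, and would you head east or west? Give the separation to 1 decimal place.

Raw difference: -60.7 − 68.5 = -129.2°.
Normalise into (−180°, 180°]: -129.2° stays -129.2°.
Negative ⇒ the second point lies to the west; separation 129.2°.

129.2° west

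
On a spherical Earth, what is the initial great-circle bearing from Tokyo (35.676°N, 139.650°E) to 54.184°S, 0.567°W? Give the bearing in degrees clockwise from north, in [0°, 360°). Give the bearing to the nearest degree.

Δλ = -0.567 − 139.650 = -140.217°.
θ = atan2( sin Δλ · cos φ₂ , cos φ₁ · sin φ₂ − sin φ₁ · cos φ₂ · cos Δλ )
  = atan2(-0.37445, -0.39645) = -136.635° → normalised to [0°, 360°): 223.365°.

223°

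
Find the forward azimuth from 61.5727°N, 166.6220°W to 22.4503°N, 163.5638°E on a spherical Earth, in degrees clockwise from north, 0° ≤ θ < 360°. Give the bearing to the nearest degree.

221°

Δλ = 163.5638 − -166.6220 = 330.1858°; wrapped into (−180°, 180°]: -29.8142°.
θ = atan2( sin Δλ · cos φ₂ , cos φ₁ · sin φ₂ − sin φ₁ · cos φ₂ · cos Δλ )
  = atan2(-0.45951, -0.52340) = -138.719° → normalised to [0°, 360°): 221.281°.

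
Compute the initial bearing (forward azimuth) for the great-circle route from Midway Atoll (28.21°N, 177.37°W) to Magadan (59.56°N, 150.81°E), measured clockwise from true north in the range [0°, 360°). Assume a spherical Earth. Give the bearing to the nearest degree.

334°

Δλ = 150.81 − -177.37 = 328.18°; wrapped into (−180°, 180°]: -31.82°.
θ = atan2( sin Δλ · cos φ₂ , cos φ₁ · sin φ₂ − sin φ₁ · cos φ₂ · cos Δλ )
  = atan2(-0.26712, 0.55626) = -25.651° → normalised to [0°, 360°): 334.349°.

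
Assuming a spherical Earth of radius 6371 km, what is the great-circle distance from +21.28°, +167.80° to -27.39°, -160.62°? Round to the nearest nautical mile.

3450 nmi

Δλ = -160.62 − 167.80 = -328.42°; wrapped into (−180°, 180°]: 31.58°.
Δφ = -27.39 − 21.28 = -48.67°.
a = sin²(Δφ/2) + cos φ₁ · cos φ₂ · sin²(Δλ/2) = 0.231064.
c = 2·atan2(√a, √(1−a)) = 1.00289 rad → d = 6371·c ≈ 6389.39 km ≈ 3449.99 nmi.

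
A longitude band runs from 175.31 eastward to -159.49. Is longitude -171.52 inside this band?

Yes

Band width going east from +175.31° to -159.49°: ((-159.49 − 175.31) mod 360) = 25.20°.
Offset of -171.52° east of the west edge: ((-171.52 − 175.31) mod 360) = 13.17°.
13.17° ≤ 25.20° ⇒ inside.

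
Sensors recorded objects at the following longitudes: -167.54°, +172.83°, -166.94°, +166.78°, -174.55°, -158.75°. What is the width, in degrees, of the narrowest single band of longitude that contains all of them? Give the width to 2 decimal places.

Sort the longitudes: -174.55°, -167.54°, -166.94°, -158.75°, +166.78°, +172.83°.
Eastward gaps between consecutive values (wrapping around): 7.01°, 0.60°, 8.19°, 325.53°, 6.05°, 12.62°.
Largest gap = 325.53° ⇒ minimal covering band is its complement: 360° − 325.53° = 34.47°.
Band runs from +166.78° eastward to -158.75°, crossing the antimeridian.

34.47°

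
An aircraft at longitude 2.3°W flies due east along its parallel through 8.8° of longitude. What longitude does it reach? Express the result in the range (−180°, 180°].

6.5°E

Start at -2.3°; shift +8.8° → +6.5°.
+6.5° already lies in (−180°, 180°].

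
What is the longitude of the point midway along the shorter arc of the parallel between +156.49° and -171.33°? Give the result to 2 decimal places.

Signed shortest Δλ from +156.49° to -171.33° is +32.18°.
Midpoint longitude = +156.49° + (+32.18°)/2 = +156.49° + 16.09° = +172.58°.
(The naïve average (+156.49 + -171.33)/2 = -7.42° is on the wrong side of the globe.)

+172.58°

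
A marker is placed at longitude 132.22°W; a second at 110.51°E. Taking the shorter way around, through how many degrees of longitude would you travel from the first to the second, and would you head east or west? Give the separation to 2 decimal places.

Raw difference: 110.51 − -132.22 = 242.73°.
Normalise into (−180°, 180°]: 242.73° − 360° = -117.27°.
Negative ⇒ the second point lies to the west; separation 117.27°.

117.27° west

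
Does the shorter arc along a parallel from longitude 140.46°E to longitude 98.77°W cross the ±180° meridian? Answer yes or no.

Yes

Naïve |-98.77 − 140.46| = 239.23° > 180°, so the shorter arc goes the other way round — across 180°.
Signed shortest Δλ = ((-98.77 − 140.46 + 180) mod 360) − 180 = 120.77°.
Going east by 120.77° from +140.46° passes through 180° before reaching -98.77°.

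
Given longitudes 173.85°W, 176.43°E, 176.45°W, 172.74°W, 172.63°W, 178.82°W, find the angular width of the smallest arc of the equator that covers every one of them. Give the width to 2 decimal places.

10.94°

Sort the longitudes: -178.82°, -176.45°, -173.85°, -172.74°, -172.63°, +176.43°.
Eastward gaps between consecutive values (wrapping around): 2.37°, 2.60°, 1.11°, 0.11°, 349.06°, 4.75°.
Largest gap = 349.06° ⇒ minimal covering band is its complement: 360° − 349.06° = 10.94°.
Band runs from +176.43° eastward to -172.63°, crossing the antimeridian.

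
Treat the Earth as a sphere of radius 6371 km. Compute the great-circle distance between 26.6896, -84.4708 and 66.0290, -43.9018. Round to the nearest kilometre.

5190 km

Δλ = -43.9018 − -84.4708 = 40.5690°.
Δφ = 66.0290 − 26.6896 = 39.3394°.
a = sin²(Δφ/2) + cos φ₁ · cos φ₂ · sin²(Δλ/2) = 0.156925.
c = 2·atan2(√a, √(1−a)) = 0.81461 rad → d = 6371·c ≈ 5189.89 km.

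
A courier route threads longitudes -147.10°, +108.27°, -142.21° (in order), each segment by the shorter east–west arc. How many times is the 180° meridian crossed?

Leg 1: -147.10° → +108.27°, shortest Δλ = -104.63° (west) — crosses 180°.
Leg 2: +108.27° → -142.21°, shortest Δλ = 109.52° (east) — crosses 180°.
Total crossings: 2.

2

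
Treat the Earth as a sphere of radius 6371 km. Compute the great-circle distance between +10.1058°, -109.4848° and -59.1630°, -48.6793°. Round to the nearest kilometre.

Δλ = -48.6793 − -109.4848 = 60.8055°.
Δφ = -59.1630 − 10.1058 = -69.2688°.
a = sin²(Δφ/2) + cos φ₁ · cos φ₂ · sin²(Δλ/2) = 0.452254.
c = 2·atan2(√a, √(1−a)) = 1.47516 rad → d = 6371·c ≈ 9398.23 km.

9398 km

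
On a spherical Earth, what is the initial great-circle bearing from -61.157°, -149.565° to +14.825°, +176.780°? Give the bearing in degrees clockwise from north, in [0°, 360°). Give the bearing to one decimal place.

327.1°

Δλ = 176.780 − -149.565 = 326.345°; wrapped into (−180°, 180°]: -33.655°.
θ = atan2( sin Δλ · cos φ₂ , cos φ₁ · sin φ₂ − sin φ₁ · cos φ₂ · cos Δλ )
  = atan2(-0.53574, 0.82829) = -32.895° → normalised to [0°, 360°): 327.105°.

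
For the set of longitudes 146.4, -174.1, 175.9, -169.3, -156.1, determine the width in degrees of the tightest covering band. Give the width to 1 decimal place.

57.5°

Sort the longitudes: -174.1°, -169.3°, -156.1°, +146.4°, +175.9°.
Eastward gaps between consecutive values (wrapping around): 4.8°, 13.2°, 302.5°, 29.5°, 10.0°.
Largest gap = 302.5° ⇒ minimal covering band is its complement: 360° − 302.5° = 57.5°.
Band runs from +146.4° eastward to -156.1°, crossing the antimeridian.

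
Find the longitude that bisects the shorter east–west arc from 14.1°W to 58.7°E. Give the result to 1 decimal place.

Signed shortest Δλ from -14.1° to +58.7° is +72.8°.
Midpoint longitude = -14.1° + (+72.8°)/2 = -14.1° + 36.4° = +22.3°.

22.3°E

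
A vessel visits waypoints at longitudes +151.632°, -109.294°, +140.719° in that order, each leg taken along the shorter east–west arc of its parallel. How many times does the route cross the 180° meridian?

2

Leg 1: +151.632° → -109.294°, shortest Δλ = 99.074° (east) — crosses 180°.
Leg 2: -109.294° → +140.719°, shortest Δλ = -109.987° (west) — crosses 180°.
Total crossings: 2.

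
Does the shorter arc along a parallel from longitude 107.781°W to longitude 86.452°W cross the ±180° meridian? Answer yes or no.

No

Signed shortest Δλ = ((-86.452 − -107.781 + 180) mod 360) − 180 = 21.329°.
Going east by 21.329° from -107.781° reaches -86.452° without touching 180°.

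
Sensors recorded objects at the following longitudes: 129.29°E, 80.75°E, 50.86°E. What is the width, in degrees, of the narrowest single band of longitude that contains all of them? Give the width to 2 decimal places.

Sort the longitudes: +50.86°, +80.75°, +129.29°.
Eastward gaps between consecutive values (wrapping around): 29.89°, 48.54°, 281.57°.
Largest gap = 281.57° ⇒ minimal covering band is its complement: 360° − 281.57° = 78.43°.
Band runs from +50.86° eastward to +129.29°.

78.43°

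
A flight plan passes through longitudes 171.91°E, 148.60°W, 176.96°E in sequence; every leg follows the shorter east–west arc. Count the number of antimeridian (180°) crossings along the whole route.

2

Leg 1: +171.91° → -148.60°, shortest Δλ = 39.49° (east) — crosses 180°.
Leg 2: -148.60° → +176.96°, shortest Δλ = -34.44° (west) — crosses 180°.
Total crossings: 2.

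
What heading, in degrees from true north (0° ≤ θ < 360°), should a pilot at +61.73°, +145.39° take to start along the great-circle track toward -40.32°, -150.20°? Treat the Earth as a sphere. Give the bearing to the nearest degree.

Δλ = -150.20 − 145.39 = -295.59°; wrapped into (−180°, 180°]: 64.41°.
θ = atan2( sin Δλ · cos φ₂ , cos φ₁ · sin φ₂ − sin φ₁ · cos φ₂ · cos Δλ )
  = atan2(0.68765, -0.59650) = 130.940° → normalised to [0°, 360°): 130.940°.

131°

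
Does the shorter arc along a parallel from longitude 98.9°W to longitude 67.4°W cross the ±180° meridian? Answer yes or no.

Signed shortest Δλ = ((-67.4 − -98.9 + 180) mod 360) − 180 = 31.5°.
Going east by 31.5° from -98.9° reaches -67.4° without touching 180°.

No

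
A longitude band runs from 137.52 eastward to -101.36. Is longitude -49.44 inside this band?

Band width going east from +137.52° to -101.36°: ((-101.36 − 137.52) mod 360) = 121.12°.
Offset of -49.44° east of the west edge: ((-49.44 − 137.52) mod 360) = 173.04°.
173.04° > 121.12° ⇒ outside.

No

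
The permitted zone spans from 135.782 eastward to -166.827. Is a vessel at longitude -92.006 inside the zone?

No

Band width going east from +135.782° to -166.827°: ((-166.827 − 135.782) mod 360) = 57.391°.
Offset of -92.006° east of the west edge: ((-92.006 − 135.782) mod 360) = 132.212°.
132.212° > 57.391° ⇒ outside.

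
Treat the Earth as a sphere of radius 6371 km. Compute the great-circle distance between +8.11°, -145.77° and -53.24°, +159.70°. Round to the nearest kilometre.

8524 km

Δλ = 159.70 − -145.77 = 305.47°; wrapped into (−180°, 180°]: -54.53°.
Δφ = -53.24 − 8.11 = -61.35°.
a = sin²(Δφ/2) + cos φ₁ · cos φ₂ · sin²(Δλ/2) = 0.384610.
c = 2·atan2(√a, √(1−a)) = 1.33792 rad → d = 6371·c ≈ 8523.87 km.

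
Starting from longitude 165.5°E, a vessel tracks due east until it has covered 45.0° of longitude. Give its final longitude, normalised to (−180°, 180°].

149.5°W

Start at +165.5°; shift +45.0° → +210.5°.
+210.5° lies outside (−180°, 180°]; subtract 360° → -149.5°.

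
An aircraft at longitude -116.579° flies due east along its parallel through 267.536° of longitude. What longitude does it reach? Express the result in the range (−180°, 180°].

Start at -116.579°; shift +267.536° → +150.957°.
+150.957° already lies in (−180°, 180°].

+150.957°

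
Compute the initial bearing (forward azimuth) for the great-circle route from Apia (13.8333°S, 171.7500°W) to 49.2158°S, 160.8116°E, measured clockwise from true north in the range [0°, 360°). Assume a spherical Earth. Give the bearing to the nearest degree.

207°

Δλ = 160.8116 − -171.7500 = 332.5616°; wrapped into (−180°, 180°]: -27.4384°.
θ = atan2( sin Δλ · cos φ₂ , cos φ₁ · sin φ₂ − sin φ₁ · cos φ₂ · cos Δλ )
  = atan2(-0.30100, -0.59660) = -153.228° → normalised to [0°, 360°): 206.772°.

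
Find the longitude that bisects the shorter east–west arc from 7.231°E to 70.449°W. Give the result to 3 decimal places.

Signed shortest Δλ from +7.231° to -70.449° is -77.680°.
Midpoint longitude = +7.231° + (-77.680°)/2 = +7.231° − 38.840° = -31.609°.

31.609°W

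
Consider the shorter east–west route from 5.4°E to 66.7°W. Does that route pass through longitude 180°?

No

Signed shortest Δλ = ((-66.7 − 5.4 + 180) mod 360) − 180 = -72.1°.
Going west by 72.1° from +5.4° reaches -66.7° without touching 180°.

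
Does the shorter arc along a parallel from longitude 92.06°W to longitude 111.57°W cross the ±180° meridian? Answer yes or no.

Signed shortest Δλ = ((-111.57 − -92.06 + 180) mod 360) − 180 = -19.51°.
Going west by 19.51° from -92.06° reaches -111.57° without touching 180°.

No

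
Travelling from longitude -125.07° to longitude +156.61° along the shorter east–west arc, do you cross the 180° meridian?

Naïve |156.61 − -125.07| = 281.68° > 180°, so the shorter arc goes the other way round — across 180°.
Signed shortest Δλ = ((156.61 − -125.07 + 180) mod 360) − 180 = -78.32°.
Going west by 78.32° from -125.07° passes through 180° before reaching +156.61°.

Yes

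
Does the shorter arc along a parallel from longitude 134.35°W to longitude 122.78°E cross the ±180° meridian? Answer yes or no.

Naïve |122.78 − -134.35| = 257.13° > 180°, so the shorter arc goes the other way round — across 180°.
Signed shortest Δλ = ((122.78 − -134.35 + 180) mod 360) − 180 = -102.87°.
Going west by 102.87° from -134.35° passes through 180° before reaching +122.78°.

Yes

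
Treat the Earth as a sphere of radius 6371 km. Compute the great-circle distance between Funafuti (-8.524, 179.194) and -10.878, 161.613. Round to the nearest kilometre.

1944 km

Δλ = 161.613 − 179.194 = -17.581°.
Δφ = -10.878 − -8.524 = -2.354°.
a = sin²(Δφ/2) + cos φ₁ · cos φ₂ · sin²(Δλ/2) = 0.023103.
c = 2·atan2(√a, √(1−a)) = 0.30518 rad → d = 6371·c ≈ 1944.30 km.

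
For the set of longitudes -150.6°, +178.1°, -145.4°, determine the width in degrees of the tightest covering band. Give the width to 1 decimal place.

36.5°

Sort the longitudes: -150.6°, -145.4°, +178.1°.
Eastward gaps between consecutive values (wrapping around): 5.2°, 323.5°, 31.3°.
Largest gap = 323.5° ⇒ minimal covering band is its complement: 360° − 323.5° = 36.5°.
Band runs from +178.1° eastward to -145.4°, crossing the antimeridian.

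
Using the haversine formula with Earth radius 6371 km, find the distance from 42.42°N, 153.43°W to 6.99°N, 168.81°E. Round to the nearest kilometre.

Δλ = 168.81 − -153.43 = 322.24°; wrapped into (−180°, 180°]: -37.76°.
Δφ = 6.99 − 42.42 = -35.43°.
a = sin²(Δφ/2) + cos φ₁ · cos φ₂ · sin²(Δλ/2) = 0.169311.
c = 2·atan2(√a, √(1−a)) = 0.84814 rad → d = 6371·c ≈ 5403.52 km.

5404 km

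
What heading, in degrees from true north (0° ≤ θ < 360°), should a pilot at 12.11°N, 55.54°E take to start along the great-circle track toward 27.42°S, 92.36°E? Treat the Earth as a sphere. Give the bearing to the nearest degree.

138°

Δλ = 92.36 − 55.54 = 36.82°.
θ = atan2( sin Δλ · cos φ₂ , cos φ₁ · sin φ₂ − sin φ₁ · cos φ₂ · cos Δλ )
  = atan2(0.53197, -0.59934) = 138.408° → normalised to [0°, 360°): 138.408°.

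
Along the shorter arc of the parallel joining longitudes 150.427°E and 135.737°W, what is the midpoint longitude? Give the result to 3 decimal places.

Signed shortest Δλ from +150.427° to -135.737° is +73.836°.
Midpoint longitude = +150.427° + (+73.836°)/2 = +150.427° + 36.918° = +187.345°.
Normalise into (−180°, 180°]: -172.655°.
(The naïve average (+150.427 + -135.737)/2 = 7.345° is on the wrong side of the globe.)

172.655°W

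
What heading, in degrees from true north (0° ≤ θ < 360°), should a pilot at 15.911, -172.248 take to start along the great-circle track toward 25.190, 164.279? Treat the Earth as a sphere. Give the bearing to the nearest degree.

Δλ = 164.279 − -172.248 = 336.527°; wrapped into (−180°, 180°]: -23.473°.
θ = atan2( sin Δλ · cos φ₂ , cos φ₁ · sin φ₂ − sin φ₁ · cos φ₂ · cos Δλ )
  = atan2(-0.36044, 0.18177) = -63.238° → normalised to [0°, 360°): 296.762°.

297°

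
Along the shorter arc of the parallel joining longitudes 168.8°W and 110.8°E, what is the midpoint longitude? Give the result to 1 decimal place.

Signed shortest Δλ from -168.8° to +110.8° is -80.4°.
Midpoint longitude = -168.8° + (-80.4°)/2 = -168.8° − 40.2° = -209.0°.
Normalise into (−180°, 180°]: +151.0°.
(The naïve average (-168.8 + +110.8)/2 = -29.0° is on the wrong side of the globe.)

151.0°E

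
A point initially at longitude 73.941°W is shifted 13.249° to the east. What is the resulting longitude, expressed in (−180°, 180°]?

Start at -73.941°; shift +13.249° → -60.692°.
-60.692° already lies in (−180°, 180°].

60.692°W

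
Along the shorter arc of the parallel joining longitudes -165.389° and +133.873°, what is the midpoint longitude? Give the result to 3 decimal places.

+164.242°

Signed shortest Δλ from -165.389° to +133.873° is -60.738°.
Midpoint longitude = -165.389° + (-60.738°)/2 = -165.389° − 30.369° = -195.758°.
Normalise into (−180°, 180°]: +164.242°.
(The naïve average (-165.389 + +133.873)/2 = -15.758° is on the wrong side of the globe.)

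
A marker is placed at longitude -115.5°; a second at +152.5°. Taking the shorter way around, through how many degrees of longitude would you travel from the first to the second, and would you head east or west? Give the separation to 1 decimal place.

92.0° west

Raw difference: 152.5 − -115.5 = 268.0°.
Normalise into (−180°, 180°]: 268.0° − 360° = -92.0°.
Negative ⇒ the second point lies to the west; separation 92.0°.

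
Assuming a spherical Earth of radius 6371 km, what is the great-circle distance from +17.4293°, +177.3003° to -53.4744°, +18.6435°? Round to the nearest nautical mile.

Δλ = 18.6435 − 177.3003 = -158.6568°.
Δφ = -53.4744 − 17.4293 = -70.9037°.
a = sin²(Δφ/2) + cos φ₁ · cos φ₂ · sin²(Δλ/2) = 0.884804.
c = 2·atan2(√a, √(1−a)) = 2.44902 rad → d = 6371·c ≈ 15602.74 km ≈ 8424.80 nmi.

8425 nmi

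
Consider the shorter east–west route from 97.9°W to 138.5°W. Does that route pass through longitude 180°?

No

Signed shortest Δλ = ((-138.5 − -97.9 + 180) mod 360) − 180 = -40.6°.
Going west by 40.6° from -97.9° reaches -138.5° without touching 180°.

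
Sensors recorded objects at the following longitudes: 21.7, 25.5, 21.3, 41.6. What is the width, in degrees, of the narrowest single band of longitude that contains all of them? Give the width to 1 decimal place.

20.3°

Sort the longitudes: +21.3°, +21.7°, +25.5°, +41.6°.
Eastward gaps between consecutive values (wrapping around): 0.4°, 3.8°, 16.1°, 339.7°.
Largest gap = 339.7° ⇒ minimal covering band is its complement: 360° − 339.7° = 20.3°.
Band runs from +21.3° eastward to +41.6°.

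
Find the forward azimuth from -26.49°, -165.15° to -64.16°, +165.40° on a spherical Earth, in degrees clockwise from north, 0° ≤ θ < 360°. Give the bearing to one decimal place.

198.6°

Δλ = 165.40 − -165.15 = 330.55°; wrapped into (−180°, 180°]: -29.45°.
θ = atan2( sin Δλ · cos φ₂ , cos φ₁ · sin φ₂ − sin φ₁ · cos φ₂ · cos Δλ )
  = atan2(-0.21430, -0.63623) = -161.385° → normalised to [0°, 360°): 198.615°.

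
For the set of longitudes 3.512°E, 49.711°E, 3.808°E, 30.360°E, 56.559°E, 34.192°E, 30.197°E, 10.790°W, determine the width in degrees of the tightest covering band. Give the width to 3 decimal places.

67.349°

Sort the longitudes: -10.790°, +3.512°, +3.808°, +30.197°, +30.360°, +34.192°, +49.711°, +56.559°.
Eastward gaps between consecutive values (wrapping around): 14.302°, 0.296°, 26.389°, 0.163°, 3.832°, 15.519°, 6.848°, 292.651°.
Largest gap = 292.651° ⇒ minimal covering band is its complement: 360° − 292.651° = 67.349°.
Band runs from -10.790° eastward to +56.559°.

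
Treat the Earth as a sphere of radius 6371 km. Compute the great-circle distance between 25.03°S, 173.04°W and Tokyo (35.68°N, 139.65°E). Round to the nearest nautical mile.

4526 nmi

Δλ = 139.65 − -173.04 = 312.69°; wrapped into (−180°, 180°]: -47.31°.
Δφ = 35.68 − -25.03 = 60.71°.
a = sin²(Δφ/2) + cos φ₁ · cos φ₂ · sin²(Δλ/2) = 0.373870.
c = 2·atan2(√a, √(1−a)) = 1.31578 rad → d = 6371·c ≈ 8382.84 km ≈ 4526.37 nmi.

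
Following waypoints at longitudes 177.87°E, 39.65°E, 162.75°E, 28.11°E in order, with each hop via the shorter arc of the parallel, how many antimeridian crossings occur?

Leg 1: +177.87° → +39.65°, shortest Δλ = -138.22° (west) — does not cross 180°.
Leg 2: +39.65° → +162.75°, shortest Δλ = 123.1° (east) — does not cross 180°.
Leg 3: +162.75° → +28.11°, shortest Δλ = -134.64° (west) — does not cross 180°.
Total crossings: 0.

0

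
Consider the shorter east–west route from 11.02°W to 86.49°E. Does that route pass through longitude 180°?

No

Signed shortest Δλ = ((86.49 − -11.02 + 180) mod 360) − 180 = 97.51°.
Going east by 97.51° from -11.02° reaches +86.49° without touching 180°.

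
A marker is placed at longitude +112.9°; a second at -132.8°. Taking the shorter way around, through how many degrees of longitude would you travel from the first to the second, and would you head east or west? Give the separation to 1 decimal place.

114.3° east

Raw difference: -132.8 − 112.9 = -245.7°.
Normalise into (−180°, 180°]: -245.7° + 360° = 114.3°.
Positive ⇒ the second point lies to the east; separation 114.3°.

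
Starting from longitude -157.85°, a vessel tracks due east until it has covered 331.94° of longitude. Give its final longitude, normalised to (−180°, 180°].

+174.09°

Start at -157.85°; shift +331.94° → +174.09°.
+174.09° already lies in (−180°, 180°].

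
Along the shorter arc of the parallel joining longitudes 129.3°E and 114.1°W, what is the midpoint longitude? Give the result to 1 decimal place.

172.4°W

Signed shortest Δλ from +129.3° to -114.1° is +116.6°.
Midpoint longitude = +129.3° + (+116.6°)/2 = +129.3° + 58.3° = +187.6°.
Normalise into (−180°, 180°]: -172.4°.
(The naïve average (+129.3 + -114.1)/2 = 7.6° is on the wrong side of the globe.)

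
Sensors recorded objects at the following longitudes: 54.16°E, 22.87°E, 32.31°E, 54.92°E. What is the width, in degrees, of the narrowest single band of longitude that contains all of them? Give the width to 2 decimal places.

32.05°

Sort the longitudes: +22.87°, +32.31°, +54.16°, +54.92°.
Eastward gaps between consecutive values (wrapping around): 9.44°, 21.85°, 0.76°, 327.95°.
Largest gap = 327.95° ⇒ minimal covering band is its complement: 360° − 327.95° = 32.05°.
Band runs from +22.87° eastward to +54.92°.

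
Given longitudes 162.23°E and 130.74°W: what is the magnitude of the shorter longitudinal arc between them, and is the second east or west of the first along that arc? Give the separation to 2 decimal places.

Raw difference: -130.74 − 162.23 = -292.97°.
Normalise into (−180°, 180°]: -292.97° + 360° = 67.03°.
Positive ⇒ the second point lies to the east; separation 67.03°.

67.03° east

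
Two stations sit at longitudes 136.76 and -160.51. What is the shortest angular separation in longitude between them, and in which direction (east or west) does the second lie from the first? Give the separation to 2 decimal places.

62.73° east

Raw difference: -160.51 − 136.76 = -297.27°.
Normalise into (−180°, 180°]: -297.27° + 360° = 62.73°.
Positive ⇒ the second point lies to the east; separation 62.73°.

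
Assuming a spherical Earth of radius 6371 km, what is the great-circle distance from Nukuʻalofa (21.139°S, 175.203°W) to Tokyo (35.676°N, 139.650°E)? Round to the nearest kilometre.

Δλ = 139.650 − -175.203 = 314.853°; wrapped into (−180°, 180°]: -45.147°.
Δφ = 35.676 − -21.139 = 56.815°.
a = sin²(Δφ/2) + cos φ₁ · cos φ₂ · sin²(Δλ/2) = 0.337974.
c = 2·atan2(√a, √(1−a)) = 1.24079 rad → d = 6371·c ≈ 7905.05 km.

7905 km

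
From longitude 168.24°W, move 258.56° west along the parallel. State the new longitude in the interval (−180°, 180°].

Start at -168.24°; shift −258.56° → -426.80°.
-426.80° lies outside (−180°, 180°]; add 360° → -66.80°.

66.80°W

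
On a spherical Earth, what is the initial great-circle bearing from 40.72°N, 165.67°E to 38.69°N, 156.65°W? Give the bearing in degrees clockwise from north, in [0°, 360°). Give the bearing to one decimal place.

81.6°

Δλ = -156.65 − 165.67 = -322.32°; wrapped into (−180°, 180°]: 37.68°.
θ = atan2( sin Δλ · cos φ₂ , cos φ₁ · sin φ₂ − sin φ₁ · cos φ₂ · cos Δλ )
  = atan2(0.47711, 0.07078) = 81.562° → normalised to [0°, 360°): 81.562°.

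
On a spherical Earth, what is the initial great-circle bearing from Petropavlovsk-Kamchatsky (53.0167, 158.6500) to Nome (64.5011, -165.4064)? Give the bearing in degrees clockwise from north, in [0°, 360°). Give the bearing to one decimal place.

Δλ = -165.4064 − 158.6500 = -324.0564°; wrapped into (−180°, 180°]: 35.9436°.
θ = atan2( sin Δλ · cos φ₂ , cos φ₁ · sin φ₂ − sin φ₁ · cos φ₂ · cos Δλ )
  = atan2(0.25269, 0.26458) = 43.684° → normalised to [0°, 360°): 43.684°.

43.7°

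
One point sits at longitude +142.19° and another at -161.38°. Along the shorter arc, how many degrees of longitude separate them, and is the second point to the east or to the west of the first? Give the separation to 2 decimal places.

Raw difference: -161.38 − 142.19 = -303.57°.
Normalise into (−180°, 180°]: -303.57° + 360° = 56.43°.
Positive ⇒ the second point lies to the east; separation 56.43°.

56.43° east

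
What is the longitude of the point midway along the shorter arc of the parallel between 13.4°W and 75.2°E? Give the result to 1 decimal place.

30.9°E

Signed shortest Δλ from -13.4° to +75.2° is +88.6°.
Midpoint longitude = -13.4° + (+88.6°)/2 = -13.4° + 44.3° = +30.9°.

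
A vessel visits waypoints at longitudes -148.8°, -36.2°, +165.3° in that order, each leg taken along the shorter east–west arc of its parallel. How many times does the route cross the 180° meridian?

1

Leg 1: -148.8° → -36.2°, shortest Δλ = 112.6° (east) — does not cross 180°.
Leg 2: -36.2° → +165.3°, shortest Δλ = -158.5° (west) — crosses 180°.
Total crossings: 1.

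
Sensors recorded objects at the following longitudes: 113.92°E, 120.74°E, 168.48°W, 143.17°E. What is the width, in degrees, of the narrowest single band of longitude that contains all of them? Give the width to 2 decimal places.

77.60°

Sort the longitudes: -168.48°, +113.92°, +120.74°, +143.17°.
Eastward gaps between consecutive values (wrapping around): 282.40°, 6.82°, 22.43°, 48.35°.
Largest gap = 282.40° ⇒ minimal covering band is its complement: 360° − 282.40° = 77.60°.
Band runs from +113.92° eastward to -168.48°, crossing the antimeridian.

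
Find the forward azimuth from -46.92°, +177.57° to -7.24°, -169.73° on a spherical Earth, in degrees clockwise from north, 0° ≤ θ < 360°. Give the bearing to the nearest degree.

19°

Δλ = -169.73 − 177.57 = -347.30°; wrapped into (−180°, 180°]: 12.70°.
θ = atan2( sin Δλ · cos φ₂ , cos φ₁ · sin φ₂ − sin φ₁ · cos φ₂ · cos Δλ )
  = atan2(0.21809, 0.62077) = 19.358° → normalised to [0°, 360°): 19.358°.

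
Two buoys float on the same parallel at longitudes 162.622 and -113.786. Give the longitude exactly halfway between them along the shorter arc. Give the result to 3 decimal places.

-155.582°

Signed shortest Δλ from +162.622° to -113.786° is +83.592°.
Midpoint longitude = +162.622° + (+83.592°)/2 = +162.622° + 41.796° = +204.418°.
Normalise into (−180°, 180°]: -155.582°.
(The naïve average (+162.622 + -113.786)/2 = 24.418° is on the wrong side of the globe.)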